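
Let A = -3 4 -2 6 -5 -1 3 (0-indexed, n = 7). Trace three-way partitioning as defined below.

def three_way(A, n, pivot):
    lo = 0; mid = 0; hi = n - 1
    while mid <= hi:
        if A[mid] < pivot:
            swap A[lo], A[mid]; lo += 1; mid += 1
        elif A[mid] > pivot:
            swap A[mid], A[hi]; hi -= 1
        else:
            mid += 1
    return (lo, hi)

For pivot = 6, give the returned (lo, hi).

lo=0 mid=0 hi=6
-3<6: swap(0,0), lo=1 mid=1 ⇒ -3 4 -2 6 -5 -1 3
4<6: swap(1,1), lo=2 mid=2 ⇒ -3 4 -2 6 -5 -1 3
-2<6: swap(2,2), lo=3 mid=3 ⇒ -3 4 -2 6 -5 -1 3
6=6: mid=4
-5<6: swap(3,4), lo=4 mid=5 ⇒ -3 4 -2 -5 6 -1 3
-1<6: swap(4,5), lo=5 mid=6 ⇒ -3 4 -2 -5 -1 6 3
3<6: swap(5,6), lo=6 mid=7 ⇒ -3 4 -2 -5 -1 3 6
done. lo=6 hi=6; A=-3 4 -2 -5 -1 3 6

(6, 6)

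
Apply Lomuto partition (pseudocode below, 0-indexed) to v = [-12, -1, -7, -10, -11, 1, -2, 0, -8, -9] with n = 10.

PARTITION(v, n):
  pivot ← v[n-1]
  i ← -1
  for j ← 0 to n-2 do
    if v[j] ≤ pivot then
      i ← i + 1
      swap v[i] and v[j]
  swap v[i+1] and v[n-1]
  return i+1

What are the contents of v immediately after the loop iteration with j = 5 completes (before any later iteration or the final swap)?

[-12, -10, -11, -1, -7, 1, -2, 0, -8, -9]

pivot=-9, i=-1
j=0: -12≤-9, i=0, swap(0,0) ⇒ [-12, -1, -7, -10, -11, 1, -2, 0, -8, -9]
j=1: -1>-9, skip
j=2: -7>-9, skip
j=3: -10≤-9, i=1, swap(1,3) ⇒ [-12, -10, -7, -1, -11, 1, -2, 0, -8, -9]
j=4: -11≤-9, i=2, swap(2,4) ⇒ [-12, -10, -11, -1, -7, 1, -2, 0, -8, -9]
j=5: 1>-9, skip
(after j=5) v = [-12, -10, -11, -1, -7, 1, -2, 0, -8, -9]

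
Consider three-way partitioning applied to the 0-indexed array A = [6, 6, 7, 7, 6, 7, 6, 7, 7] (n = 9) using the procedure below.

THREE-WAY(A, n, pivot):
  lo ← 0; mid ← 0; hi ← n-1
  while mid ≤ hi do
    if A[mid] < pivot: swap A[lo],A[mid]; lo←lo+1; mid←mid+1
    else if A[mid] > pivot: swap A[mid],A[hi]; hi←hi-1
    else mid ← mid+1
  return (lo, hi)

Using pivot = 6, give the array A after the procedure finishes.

[6, 6, 6, 6, 7, 7, 7, 7, 7]

lo=0 mid=0 hi=8
6=6: mid=1
6=6: mid=2
7>6: swap(2,8), hi=7 ⇒ [6, 6, 7, 7, 6, 7, 6, 7, 7]
7>6: swap(2,7), hi=6 ⇒ [6, 6, 7, 7, 6, 7, 6, 7, 7]
7>6: swap(2,6), hi=5 ⇒ [6, 6, 6, 7, 6, 7, 7, 7, 7]
6=6: mid=3
7>6: swap(3,5), hi=4 ⇒ [6, 6, 6, 7, 6, 7, 7, 7, 7]
7>6: swap(3,4), hi=3 ⇒ [6, 6, 6, 6, 7, 7, 7, 7, 7]
6=6: mid=4
done. lo=0 hi=3; A=[6, 6, 6, 6, 7, 7, 7, 7, 7]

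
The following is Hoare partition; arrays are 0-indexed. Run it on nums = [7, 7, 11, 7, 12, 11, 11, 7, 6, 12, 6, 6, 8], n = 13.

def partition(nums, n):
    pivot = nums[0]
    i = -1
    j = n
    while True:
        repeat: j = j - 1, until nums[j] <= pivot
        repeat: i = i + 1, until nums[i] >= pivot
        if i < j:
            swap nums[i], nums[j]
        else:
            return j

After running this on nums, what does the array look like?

pivot=7
j stops at 11 (6), i stops at 0 (7); swap ⇒ [6, 7, 11, 7, 12, 11, 11, 7, 6, 12, 6, 7, 8]
j stops at 10 (6), i stops at 1 (7); swap ⇒ [6, 6, 11, 7, 12, 11, 11, 7, 6, 12, 7, 7, 8]
j stops at 8 (6), i stops at 2 (11); swap ⇒ [6, 6, 6, 7, 12, 11, 11, 7, 11, 12, 7, 7, 8]
j stops at 7 (7), i stops at 3 (7); swap ⇒ [6, 6, 6, 7, 12, 11, 11, 7, 11, 12, 7, 7, 8]
j stops at 3, i stops at 4; i≥j ⇒ return 3. nums=[6, 6, 6, 7, 12, 11, 11, 7, 11, 12, 7, 7, 8]

[6, 6, 6, 7, 12, 11, 11, 7, 11, 12, 7, 7, 8]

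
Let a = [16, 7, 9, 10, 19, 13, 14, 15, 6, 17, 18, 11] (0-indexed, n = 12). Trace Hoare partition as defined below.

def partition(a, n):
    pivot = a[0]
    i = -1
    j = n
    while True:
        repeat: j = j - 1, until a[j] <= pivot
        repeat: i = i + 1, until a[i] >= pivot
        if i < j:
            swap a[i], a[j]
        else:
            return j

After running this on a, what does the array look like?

[11, 7, 9, 10, 6, 13, 14, 15, 19, 17, 18, 16]

pivot = a[0] = 16; i = -1, j = 12
j→11 (a[11]=11≤16), i→0 (a[0]=16≥16); i<j, swap → [11, 7, 9, 10, 19, 13, 14, 15, 6, 17, 18, 16]
j→8 (a[8]=6≤16), i→4 (a[4]=19≥16); i<j, swap → [11, 7, 9, 10, 6, 13, 14, 15, 19, 17, 18, 16]
j→7, i→8; i≥j, return j=7. a = [11, 7, 9, 10, 6, 13, 14, 15, 19, 17, 18, 16]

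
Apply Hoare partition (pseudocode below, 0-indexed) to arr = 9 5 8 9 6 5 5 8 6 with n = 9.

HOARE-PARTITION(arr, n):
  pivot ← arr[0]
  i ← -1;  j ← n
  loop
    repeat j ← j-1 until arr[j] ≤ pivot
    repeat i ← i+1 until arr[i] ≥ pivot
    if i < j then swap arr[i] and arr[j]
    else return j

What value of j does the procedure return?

pivot = arr[0] = 9; i = -1, j = 9
j→8 (arr[8]=6≤9), i→0 (arr[0]=9≥9); i<j, swap → 6 5 8 9 6 5 5 8 9
j→7 (arr[7]=8≤9), i→3 (arr[3]=9≥9); i<j, swap → 6 5 8 8 6 5 5 9 9
j→6, i→7; i≥j, return j=6. arr = 6 5 8 8 6 5 5 9 9

6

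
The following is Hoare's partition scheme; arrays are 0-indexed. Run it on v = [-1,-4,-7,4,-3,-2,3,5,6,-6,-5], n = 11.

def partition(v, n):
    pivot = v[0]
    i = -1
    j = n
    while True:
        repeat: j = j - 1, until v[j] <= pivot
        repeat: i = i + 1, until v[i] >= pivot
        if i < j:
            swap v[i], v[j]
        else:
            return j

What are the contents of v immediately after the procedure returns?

[-5,-4,-7,-6,-3,-2,3,5,6,4,-1]

pivot = v[0] = -1; i = -1, j = 11
j→10 (v[10]=-5≤-1), i→0 (v[0]=-1≥-1); i<j, swap → [-5,-4,-7,4,-3,-2,3,5,6,-6,-1]
j→9 (v[9]=-6≤-1), i→3 (v[3]=4≥-1); i<j, swap → [-5,-4,-7,-6,-3,-2,3,5,6,4,-1]
j→5, i→6; i≥j, return j=5. v = [-5,-4,-7,-6,-3,-2,3,5,6,4,-1]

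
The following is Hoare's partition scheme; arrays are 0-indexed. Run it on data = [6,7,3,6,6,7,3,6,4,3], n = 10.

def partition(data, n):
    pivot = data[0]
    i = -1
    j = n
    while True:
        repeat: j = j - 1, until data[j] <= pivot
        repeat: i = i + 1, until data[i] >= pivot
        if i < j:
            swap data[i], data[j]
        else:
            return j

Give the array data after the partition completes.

pivot=6
j stops at 9 (3), i stops at 0 (6); swap ⇒ [3,7,3,6,6,7,3,6,4,6]
j stops at 8 (4), i stops at 1 (7); swap ⇒ [3,4,3,6,6,7,3,6,7,6]
j stops at 7 (6), i stops at 3 (6); swap ⇒ [3,4,3,6,6,7,3,6,7,6]
j stops at 6 (3), i stops at 4 (6); swap ⇒ [3,4,3,6,3,7,6,6,7,6]
j stops at 4, i stops at 5; i≥j ⇒ return 4. data=[3,4,3,6,3,7,6,6,7,6]

[3,4,3,6,3,7,6,6,7,6]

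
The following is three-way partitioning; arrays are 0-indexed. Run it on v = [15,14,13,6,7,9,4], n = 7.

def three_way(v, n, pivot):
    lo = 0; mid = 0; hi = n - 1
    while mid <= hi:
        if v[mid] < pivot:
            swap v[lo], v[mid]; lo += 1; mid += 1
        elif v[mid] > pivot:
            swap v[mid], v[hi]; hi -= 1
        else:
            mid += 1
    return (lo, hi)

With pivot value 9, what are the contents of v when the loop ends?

[4,7,6,9,13,14,15]

lo=0 mid=0 hi=6
15>9: swap(0,6), hi=5 ⇒ [4,14,13,6,7,9,15]
4<9: swap(0,0), lo=1 mid=1 ⇒ [4,14,13,6,7,9,15]
14>9: swap(1,5), hi=4 ⇒ [4,9,13,6,7,14,15]
9=9: mid=2
13>9: swap(2,4), hi=3 ⇒ [4,9,7,6,13,14,15]
7<9: swap(1,2), lo=2 mid=3 ⇒ [4,7,9,6,13,14,15]
6<9: swap(2,3), lo=3 mid=4 ⇒ [4,7,6,9,13,14,15]
done. lo=3 hi=3; v=[4,7,6,9,13,14,15]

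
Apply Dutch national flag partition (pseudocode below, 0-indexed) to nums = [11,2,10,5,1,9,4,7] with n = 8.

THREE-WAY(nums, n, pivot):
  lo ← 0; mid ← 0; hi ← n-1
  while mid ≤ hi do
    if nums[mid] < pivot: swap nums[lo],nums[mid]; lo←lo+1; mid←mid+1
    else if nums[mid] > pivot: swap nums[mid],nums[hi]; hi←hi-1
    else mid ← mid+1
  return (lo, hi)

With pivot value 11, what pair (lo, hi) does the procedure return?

(7, 7)

pivot = 11; lo=0, mid=0, hi=7
nums[mid]=11=11: mid=1
nums[mid]=2<11: swap nums[0],nums[1]; lo=1,mid=2 → [2,11,10,5,1,9,4,7]
nums[mid]=10<11: swap nums[1],nums[2]; lo=2,mid=3 → [2,10,11,5,1,9,4,7]
nums[mid]=5<11: swap nums[2],nums[3]; lo=3,mid=4 → [2,10,5,11,1,9,4,7]
nums[mid]=1<11: swap nums[3],nums[4]; lo=4,mid=5 → [2,10,5,1,11,9,4,7]
nums[mid]=9<11: swap nums[4],nums[5]; lo=5,mid=6 → [2,10,5,1,9,11,4,7]
nums[mid]=4<11: swap nums[5],nums[6]; lo=6,mid=7 → [2,10,5,1,9,4,11,7]
nums[mid]=7<11: swap nums[6],nums[7]; lo=7,mid=8 → [2,10,5,1,9,4,7,11]
end: lo=7, hi=7; nums = [2,10,5,1,9,4,7,11]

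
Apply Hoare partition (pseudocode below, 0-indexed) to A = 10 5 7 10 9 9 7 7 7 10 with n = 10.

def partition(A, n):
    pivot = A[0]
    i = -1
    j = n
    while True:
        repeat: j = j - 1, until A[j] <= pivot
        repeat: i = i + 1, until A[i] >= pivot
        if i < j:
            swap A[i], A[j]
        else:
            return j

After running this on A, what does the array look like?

10 5 7 7 9 9 7 7 10 10

pivot=10
j stops at 9 (10), i stops at 0 (10); swap ⇒ 10 5 7 10 9 9 7 7 7 10
j stops at 8 (7), i stops at 3 (10); swap ⇒ 10 5 7 7 9 9 7 7 10 10
j stops at 7, i stops at 8; i≥j ⇒ return 7. A=10 5 7 7 9 9 7 7 10 10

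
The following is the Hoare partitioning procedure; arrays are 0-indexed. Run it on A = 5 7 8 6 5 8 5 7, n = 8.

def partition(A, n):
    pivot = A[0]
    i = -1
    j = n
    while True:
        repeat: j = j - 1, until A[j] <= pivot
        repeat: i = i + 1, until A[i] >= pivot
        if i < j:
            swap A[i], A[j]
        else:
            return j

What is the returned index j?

pivot=5
j stops at 6 (5), i stops at 0 (5); swap ⇒ 5 7 8 6 5 8 5 7
j stops at 4 (5), i stops at 1 (7); swap ⇒ 5 5 8 6 7 8 5 7
j stops at 1, i stops at 2; i≥j ⇒ return 1. A=5 5 8 6 7 8 5 7

1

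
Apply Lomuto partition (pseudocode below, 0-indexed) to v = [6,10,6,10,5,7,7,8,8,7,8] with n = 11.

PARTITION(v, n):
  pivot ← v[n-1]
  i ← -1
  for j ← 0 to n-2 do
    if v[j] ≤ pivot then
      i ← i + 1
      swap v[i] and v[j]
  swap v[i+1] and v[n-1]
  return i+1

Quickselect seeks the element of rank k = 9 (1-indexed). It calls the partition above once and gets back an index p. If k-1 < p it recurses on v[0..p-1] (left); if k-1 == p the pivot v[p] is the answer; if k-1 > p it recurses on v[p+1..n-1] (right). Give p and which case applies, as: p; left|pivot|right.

pivot=8, i=-1
j=0: 6≤8, i=0, swap(0,0) ⇒ [6,10,6,10,5,7,7,8,8,7,8]
j=1: 10>8, skip
j=2: 6≤8, i=1, swap(1,2) ⇒ [6,6,10,10,5,7,7,8,8,7,8]
j=3: 10>8, skip
j=4: 5≤8, i=2, swap(2,4) ⇒ [6,6,5,10,10,7,7,8,8,7,8]
j=5: 7≤8, i=3, swap(3,5) ⇒ [6,6,5,7,10,10,7,8,8,7,8]
j=6: 7≤8, i=4, swap(4,6) ⇒ [6,6,5,7,7,10,10,8,8,7,8]
j=7: 8≤8, i=5, swap(5,7) ⇒ [6,6,5,7,7,8,10,10,8,7,8]
j=8: 8≤8, i=6, swap(6,8) ⇒ [6,6,5,7,7,8,8,10,10,7,8]
j=9: 7≤8, i=7, swap(7,9) ⇒ [6,6,5,7,7,8,8,7,10,10,8]
swap(8,10) ⇒ [6,6,5,7,7,8,8,7,8,10,10]; return 8
p = 8; k-1 = 8 == 8 ⇒ pivot

8; pivot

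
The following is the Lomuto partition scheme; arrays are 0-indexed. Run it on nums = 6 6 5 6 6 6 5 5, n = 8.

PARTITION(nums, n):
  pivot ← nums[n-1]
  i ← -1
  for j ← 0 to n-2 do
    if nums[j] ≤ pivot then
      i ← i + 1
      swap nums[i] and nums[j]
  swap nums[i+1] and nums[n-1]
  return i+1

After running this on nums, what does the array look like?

pivot=5, i=-1
j=0: 6>5, skip
j=1: 6>5, skip
j=2: 5≤5, i=0, swap(0,2) ⇒ 5 6 6 6 6 6 5 5
j=3: 6>5, skip
j=4: 6>5, skip
j=5: 6>5, skip
j=6: 5≤5, i=1, swap(1,6) ⇒ 5 5 6 6 6 6 6 5
swap(2,7) ⇒ 5 5 5 6 6 6 6 6; return 2

5 5 5 6 6 6 6 6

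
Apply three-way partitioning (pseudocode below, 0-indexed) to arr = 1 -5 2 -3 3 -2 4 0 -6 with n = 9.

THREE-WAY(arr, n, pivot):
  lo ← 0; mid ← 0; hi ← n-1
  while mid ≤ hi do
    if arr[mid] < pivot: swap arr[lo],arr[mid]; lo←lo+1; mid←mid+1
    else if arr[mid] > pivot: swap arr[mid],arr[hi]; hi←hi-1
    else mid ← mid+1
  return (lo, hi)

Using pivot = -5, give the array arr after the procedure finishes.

lo=0 mid=0 hi=8
1>-5: swap(0,8), hi=7 ⇒ -6 -5 2 -3 3 -2 4 0 1
-6<-5: swap(0,0), lo=1 mid=1 ⇒ -6 -5 2 -3 3 -2 4 0 1
-5=-5: mid=2
2>-5: swap(2,7), hi=6 ⇒ -6 -5 0 -3 3 -2 4 2 1
0>-5: swap(2,6), hi=5 ⇒ -6 -5 4 -3 3 -2 0 2 1
4>-5: swap(2,5), hi=4 ⇒ -6 -5 -2 -3 3 4 0 2 1
-2>-5: swap(2,4), hi=3 ⇒ -6 -5 3 -3 -2 4 0 2 1
3>-5: swap(2,3), hi=2 ⇒ -6 -5 -3 3 -2 4 0 2 1
-3>-5: swap(2,2), hi=1 ⇒ -6 -5 -3 3 -2 4 0 2 1
done. lo=1 hi=1; arr=-6 -5 -3 3 -2 4 0 2 1

-6 -5 -3 3 -2 4 0 2 1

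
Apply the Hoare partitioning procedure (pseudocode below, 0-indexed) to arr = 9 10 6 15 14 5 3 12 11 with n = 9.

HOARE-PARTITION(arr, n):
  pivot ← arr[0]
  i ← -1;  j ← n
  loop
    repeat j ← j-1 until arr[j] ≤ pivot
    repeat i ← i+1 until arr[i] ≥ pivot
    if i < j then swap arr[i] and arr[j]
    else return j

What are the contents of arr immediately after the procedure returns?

pivot=9
j stops at 6 (3), i stops at 0 (9); swap ⇒ 3 10 6 15 14 5 9 12 11
j stops at 5 (5), i stops at 1 (10); swap ⇒ 3 5 6 15 14 10 9 12 11
j stops at 2, i stops at 3; i≥j ⇒ return 2. arr=3 5 6 15 14 10 9 12 11

3 5 6 15 14 10 9 12 11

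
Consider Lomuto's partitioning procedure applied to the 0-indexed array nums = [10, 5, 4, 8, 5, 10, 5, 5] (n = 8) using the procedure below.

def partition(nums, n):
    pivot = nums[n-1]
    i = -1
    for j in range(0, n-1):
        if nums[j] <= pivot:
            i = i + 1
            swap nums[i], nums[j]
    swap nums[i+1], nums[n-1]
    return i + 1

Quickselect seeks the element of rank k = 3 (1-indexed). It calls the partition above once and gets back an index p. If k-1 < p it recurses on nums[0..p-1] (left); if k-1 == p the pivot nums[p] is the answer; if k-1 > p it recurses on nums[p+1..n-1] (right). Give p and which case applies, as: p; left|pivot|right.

pivot = nums[7] = 5; i = -1
j=0: nums[0]=10 > 5 → no swap
j=1: nums[1]=5 ≤ 5 → i=0, swap nums[0],nums[1] → [5, 10, 4, 8, 5, 10, 5, 5]
j=2: nums[2]=4 ≤ 5 → i=1, swap nums[1],nums[2] → [5, 4, 10, 8, 5, 10, 5, 5]
j=3: nums[3]=8 > 5 → no swap
j=4: nums[4]=5 ≤ 5 → i=2, swap nums[2],nums[4] → [5, 4, 5, 8, 10, 10, 5, 5]
j=5: nums[5]=10 > 5 → no swap
j=6: nums[6]=5 ≤ 5 → i=3, swap nums[3],nums[6] → [5, 4, 5, 5, 10, 10, 8, 5]
final swap nums[4],nums[7] → [5, 4, 5, 5, 5, 10, 8, 10]; return 4
p = 4; k-1 = 2 < 4 ⇒ left

4; left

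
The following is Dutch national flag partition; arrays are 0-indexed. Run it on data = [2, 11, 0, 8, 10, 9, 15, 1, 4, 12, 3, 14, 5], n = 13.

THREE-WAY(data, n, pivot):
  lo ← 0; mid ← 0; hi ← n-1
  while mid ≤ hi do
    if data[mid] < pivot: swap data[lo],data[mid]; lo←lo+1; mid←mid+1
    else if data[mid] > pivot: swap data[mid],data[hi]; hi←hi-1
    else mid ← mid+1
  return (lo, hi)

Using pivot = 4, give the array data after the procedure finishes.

[2, 3, 0, 1, 4, 15, 9, 10, 12, 8, 14, 5, 11]

lo=0 mid=0 hi=12
2<4: swap(0,0), lo=1 mid=1 ⇒ [2, 11, 0, 8, 10, 9, 15, 1, 4, 12, 3, 14, 5]
11>4: swap(1,12), hi=11 ⇒ [2, 5, 0, 8, 10, 9, 15, 1, 4, 12, 3, 14, 11]
5>4: swap(1,11), hi=10 ⇒ [2, 14, 0, 8, 10, 9, 15, 1, 4, 12, 3, 5, 11]
14>4: swap(1,10), hi=9 ⇒ [2, 3, 0, 8, 10, 9, 15, 1, 4, 12, 14, 5, 11]
3<4: swap(1,1), lo=2 mid=2 ⇒ [2, 3, 0, 8, 10, 9, 15, 1, 4, 12, 14, 5, 11]
0<4: swap(2,2), lo=3 mid=3 ⇒ [2, 3, 0, 8, 10, 9, 15, 1, 4, 12, 14, 5, 11]
8>4: swap(3,9), hi=8 ⇒ [2, 3, 0, 12, 10, 9, 15, 1, 4, 8, 14, 5, 11]
12>4: swap(3,8), hi=7 ⇒ [2, 3, 0, 4, 10, 9, 15, 1, 12, 8, 14, 5, 11]
4=4: mid=4
10>4: swap(4,7), hi=6 ⇒ [2, 3, 0, 4, 1, 9, 15, 10, 12, 8, 14, 5, 11]
1<4: swap(3,4), lo=4 mid=5 ⇒ [2, 3, 0, 1, 4, 9, 15, 10, 12, 8, 14, 5, 11]
9>4: swap(5,6), hi=5 ⇒ [2, 3, 0, 1, 4, 15, 9, 10, 12, 8, 14, 5, 11]
15>4: swap(5,5), hi=4 ⇒ [2, 3, 0, 1, 4, 15, 9, 10, 12, 8, 14, 5, 11]
done. lo=4 hi=4; data=[2, 3, 0, 1, 4, 15, 9, 10, 12, 8, 14, 5, 11]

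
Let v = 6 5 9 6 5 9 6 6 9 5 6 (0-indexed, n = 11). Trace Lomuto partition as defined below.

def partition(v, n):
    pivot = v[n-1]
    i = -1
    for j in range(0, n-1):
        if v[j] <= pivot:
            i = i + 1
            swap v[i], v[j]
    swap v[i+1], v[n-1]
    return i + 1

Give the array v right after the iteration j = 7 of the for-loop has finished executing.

pivot=6, i=-1
j=0: 6≤6, i=0, swap(0,0) ⇒ 6 5 9 6 5 9 6 6 9 5 6
j=1: 5≤6, i=1, swap(1,1) ⇒ 6 5 9 6 5 9 6 6 9 5 6
j=2: 9>6, skip
j=3: 6≤6, i=2, swap(2,3) ⇒ 6 5 6 9 5 9 6 6 9 5 6
j=4: 5≤6, i=3, swap(3,4) ⇒ 6 5 6 5 9 9 6 6 9 5 6
j=5: 9>6, skip
j=6: 6≤6, i=4, swap(4,6) ⇒ 6 5 6 5 6 9 9 6 9 5 6
j=7: 6≤6, i=5, swap(5,7) ⇒ 6 5 6 5 6 6 9 9 9 5 6
(after j=7) v = 6 5 6 5 6 6 9 9 9 5 6

6 5 6 5 6 6 9 9 9 5 6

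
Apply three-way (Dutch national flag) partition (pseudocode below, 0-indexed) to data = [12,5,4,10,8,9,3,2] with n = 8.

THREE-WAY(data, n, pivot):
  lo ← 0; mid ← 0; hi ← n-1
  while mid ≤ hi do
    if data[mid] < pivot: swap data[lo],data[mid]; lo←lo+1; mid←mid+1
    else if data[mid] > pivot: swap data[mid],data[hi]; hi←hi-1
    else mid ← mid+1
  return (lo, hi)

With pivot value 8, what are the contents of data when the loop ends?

lo=0 mid=0 hi=7
12>8: swap(0,7), hi=6 ⇒ [2,5,4,10,8,9,3,12]
2<8: swap(0,0), lo=1 mid=1 ⇒ [2,5,4,10,8,9,3,12]
5<8: swap(1,1), lo=2 mid=2 ⇒ [2,5,4,10,8,9,3,12]
4<8: swap(2,2), lo=3 mid=3 ⇒ [2,5,4,10,8,9,3,12]
10>8: swap(3,6), hi=5 ⇒ [2,5,4,3,8,9,10,12]
3<8: swap(3,3), lo=4 mid=4 ⇒ [2,5,4,3,8,9,10,12]
8=8: mid=5
9>8: swap(5,5), hi=4 ⇒ [2,5,4,3,8,9,10,12]
done. lo=4 hi=4; data=[2,5,4,3,8,9,10,12]

[2,5,4,3,8,9,10,12]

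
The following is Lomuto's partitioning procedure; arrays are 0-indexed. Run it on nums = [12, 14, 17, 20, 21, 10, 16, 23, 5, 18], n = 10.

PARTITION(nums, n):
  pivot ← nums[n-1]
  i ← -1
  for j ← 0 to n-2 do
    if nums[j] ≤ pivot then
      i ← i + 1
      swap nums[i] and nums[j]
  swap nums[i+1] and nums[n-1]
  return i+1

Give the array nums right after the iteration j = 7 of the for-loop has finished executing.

pivot=18, i=-1
j=0: 12≤18, i=0, swap(0,0) ⇒ [12, 14, 17, 20, 21, 10, 16, 23, 5, 18]
j=1: 14≤18, i=1, swap(1,1) ⇒ [12, 14, 17, 20, 21, 10, 16, 23, 5, 18]
j=2: 17≤18, i=2, swap(2,2) ⇒ [12, 14, 17, 20, 21, 10, 16, 23, 5, 18]
j=3: 20>18, skip
j=4: 21>18, skip
j=5: 10≤18, i=3, swap(3,5) ⇒ [12, 14, 17, 10, 21, 20, 16, 23, 5, 18]
j=6: 16≤18, i=4, swap(4,6) ⇒ [12, 14, 17, 10, 16, 20, 21, 23, 5, 18]
j=7: 23>18, skip
(after j=7) nums = [12, 14, 17, 10, 16, 20, 21, 23, 5, 18]

[12, 14, 17, 10, 16, 20, 21, 23, 5, 18]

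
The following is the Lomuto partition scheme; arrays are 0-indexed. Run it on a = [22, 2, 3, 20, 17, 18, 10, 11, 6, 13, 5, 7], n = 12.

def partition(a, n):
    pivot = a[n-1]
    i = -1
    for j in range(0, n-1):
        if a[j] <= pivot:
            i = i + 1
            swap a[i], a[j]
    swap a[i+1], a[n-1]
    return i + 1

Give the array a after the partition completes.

[2, 3, 6, 5, 7, 18, 10, 11, 22, 13, 20, 17]

pivot=7, i=-1
j=0: 22>7, skip
j=1: 2≤7, i=0, swap(0,1) ⇒ [2, 22, 3, 20, 17, 18, 10, 11, 6, 13, 5, 7]
j=2: 3≤7, i=1, swap(1,2) ⇒ [2, 3, 22, 20, 17, 18, 10, 11, 6, 13, 5, 7]
j=3: 20>7, skip
j=4: 17>7, skip
j=5: 18>7, skip
j=6: 10>7, skip
j=7: 11>7, skip
j=8: 6≤7, i=2, swap(2,8) ⇒ [2, 3, 6, 20, 17, 18, 10, 11, 22, 13, 5, 7]
j=9: 13>7, skip
j=10: 5≤7, i=3, swap(3,10) ⇒ [2, 3, 6, 5, 17, 18, 10, 11, 22, 13, 20, 7]
swap(4,11) ⇒ [2, 3, 6, 5, 7, 18, 10, 11, 22, 13, 20, 17]; return 4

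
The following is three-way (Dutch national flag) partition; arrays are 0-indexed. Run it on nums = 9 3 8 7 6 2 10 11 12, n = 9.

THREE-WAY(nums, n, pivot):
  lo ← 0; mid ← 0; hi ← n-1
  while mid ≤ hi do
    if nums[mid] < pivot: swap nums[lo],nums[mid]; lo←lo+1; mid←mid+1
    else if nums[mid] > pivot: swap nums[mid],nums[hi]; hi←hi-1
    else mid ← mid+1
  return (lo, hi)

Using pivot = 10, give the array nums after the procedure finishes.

pivot = 10; lo=0, mid=0, hi=8
nums[mid]=9<10: swap nums[0],nums[0]; lo=1,mid=1 → 9 3 8 7 6 2 10 11 12
nums[mid]=3<10: swap nums[1],nums[1]; lo=2,mid=2 → 9 3 8 7 6 2 10 11 12
nums[mid]=8<10: swap nums[2],nums[2]; lo=3,mid=3 → 9 3 8 7 6 2 10 11 12
nums[mid]=7<10: swap nums[3],nums[3]; lo=4,mid=4 → 9 3 8 7 6 2 10 11 12
nums[mid]=6<10: swap nums[4],nums[4]; lo=5,mid=5 → 9 3 8 7 6 2 10 11 12
nums[mid]=2<10: swap nums[5],nums[5]; lo=6,mid=6 → 9 3 8 7 6 2 10 11 12
nums[mid]=10=10: mid=7
nums[mid]=11>10: swap nums[7],nums[8]; hi=7 → 9 3 8 7 6 2 10 12 11
nums[mid]=12>10: swap nums[7],nums[7]; hi=6 → 9 3 8 7 6 2 10 12 11
end: lo=6, hi=6; nums = 9 3 8 7 6 2 10 12 11

9 3 8 7 6 2 10 12 11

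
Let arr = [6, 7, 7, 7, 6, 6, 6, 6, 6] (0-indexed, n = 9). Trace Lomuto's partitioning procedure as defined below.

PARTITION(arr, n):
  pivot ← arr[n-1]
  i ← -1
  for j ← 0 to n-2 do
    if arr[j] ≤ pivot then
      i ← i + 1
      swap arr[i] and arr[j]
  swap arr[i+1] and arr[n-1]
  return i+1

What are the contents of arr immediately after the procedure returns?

[6, 6, 6, 6, 6, 6, 7, 7, 7]

pivot = arr[8] = 6; i = -1
j=0: arr[0]=6 ≤ 6 → i=0, swap arr[0],arr[0] (no change) → [6, 7, 7, 7, 6, 6, 6, 6, 6]
j=1: arr[1]=7 > 6 → no swap
j=2: arr[2]=7 > 6 → no swap
j=3: arr[3]=7 > 6 → no swap
j=4: arr[4]=6 ≤ 6 → i=1, swap arr[1],arr[4] → [6, 6, 7, 7, 7, 6, 6, 6, 6]
j=5: arr[5]=6 ≤ 6 → i=2, swap arr[2],arr[5] → [6, 6, 6, 7, 7, 7, 6, 6, 6]
j=6: arr[6]=6 ≤ 6 → i=3, swap arr[3],arr[6] → [6, 6, 6, 6, 7, 7, 7, 6, 6]
j=7: arr[7]=6 ≤ 6 → i=4, swap arr[4],arr[7] → [6, 6, 6, 6, 6, 7, 7, 7, 6]
final swap arr[5],arr[8] → [6, 6, 6, 6, 6, 6, 7, 7, 7]; return 5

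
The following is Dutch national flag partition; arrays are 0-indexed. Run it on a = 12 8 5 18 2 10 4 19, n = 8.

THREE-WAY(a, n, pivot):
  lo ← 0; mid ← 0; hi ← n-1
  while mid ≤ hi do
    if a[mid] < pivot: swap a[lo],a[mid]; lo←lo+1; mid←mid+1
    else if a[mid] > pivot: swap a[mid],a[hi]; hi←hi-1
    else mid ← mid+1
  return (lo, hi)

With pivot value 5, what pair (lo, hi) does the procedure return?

(2, 2)

pivot = 5; lo=0, mid=0, hi=7
a[mid]=12>5: swap a[0],a[7]; hi=6 → 19 8 5 18 2 10 4 12
a[mid]=19>5: swap a[0],a[6]; hi=5 → 4 8 5 18 2 10 19 12
a[mid]=4<5: swap a[0],a[0]; lo=1,mid=1 → 4 8 5 18 2 10 19 12
a[mid]=8>5: swap a[1],a[5]; hi=4 → 4 10 5 18 2 8 19 12
a[mid]=10>5: swap a[1],a[4]; hi=3 → 4 2 5 18 10 8 19 12
a[mid]=2<5: swap a[1],a[1]; lo=2,mid=2 → 4 2 5 18 10 8 19 12
a[mid]=5=5: mid=3
a[mid]=18>5: swap a[3],a[3]; hi=2 → 4 2 5 18 10 8 19 12
end: lo=2, hi=2; a = 4 2 5 18 10 8 19 12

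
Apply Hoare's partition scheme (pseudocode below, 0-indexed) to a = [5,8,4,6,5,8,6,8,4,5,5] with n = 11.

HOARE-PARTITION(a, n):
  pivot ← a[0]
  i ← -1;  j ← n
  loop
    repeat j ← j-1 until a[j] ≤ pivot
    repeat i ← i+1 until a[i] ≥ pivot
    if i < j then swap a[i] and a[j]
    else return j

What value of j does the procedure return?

pivot = a[0] = 5; i = -1, j = 11
j→10 (a[10]=5≤5), i→0 (a[0]=5≥5); i<j, swap → [5,8,4,6,5,8,6,8,4,5,5]
j→9 (a[9]=5≤5), i→1 (a[1]=8≥5); i<j, swap → [5,5,4,6,5,8,6,8,4,8,5]
j→8 (a[8]=4≤5), i→3 (a[3]=6≥5); i<j, swap → [5,5,4,4,5,8,6,8,6,8,5]
j→4, i→4; i≥j, return j=4. a = [5,5,4,4,5,8,6,8,6,8,5]

4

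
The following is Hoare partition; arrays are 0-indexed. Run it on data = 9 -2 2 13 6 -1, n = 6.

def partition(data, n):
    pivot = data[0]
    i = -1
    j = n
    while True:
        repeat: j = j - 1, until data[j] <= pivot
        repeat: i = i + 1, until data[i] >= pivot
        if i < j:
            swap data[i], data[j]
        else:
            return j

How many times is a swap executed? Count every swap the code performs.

pivot=9
j stops at 5 (-1), i stops at 0 (9); swap ⇒ -1 -2 2 13 6 9
j stops at 4 (6), i stops at 3 (13); swap ⇒ -1 -2 2 6 13 9
j stops at 3, i stops at 4; i≥j ⇒ return 3. data=-1 -2 2 6 13 9

2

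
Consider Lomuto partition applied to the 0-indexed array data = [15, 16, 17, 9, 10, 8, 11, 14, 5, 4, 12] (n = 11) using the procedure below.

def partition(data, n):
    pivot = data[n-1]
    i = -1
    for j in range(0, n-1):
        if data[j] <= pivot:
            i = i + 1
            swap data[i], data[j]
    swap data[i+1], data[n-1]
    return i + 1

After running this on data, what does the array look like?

pivot = data[10] = 12; i = -1
j=0: data[0]=15 > 12 → no swap
j=1: data[1]=16 > 12 → no swap
j=2: data[2]=17 > 12 → no swap
j=3: data[3]=9 ≤ 12 → i=0, swap data[0],data[3] → [9, 16, 17, 15, 10, 8, 11, 14, 5, 4, 12]
j=4: data[4]=10 ≤ 12 → i=1, swap data[1],data[4] → [9, 10, 17, 15, 16, 8, 11, 14, 5, 4, 12]
j=5: data[5]=8 ≤ 12 → i=2, swap data[2],data[5] → [9, 10, 8, 15, 16, 17, 11, 14, 5, 4, 12]
j=6: data[6]=11 ≤ 12 → i=3, swap data[3],data[6] → [9, 10, 8, 11, 16, 17, 15, 14, 5, 4, 12]
j=7: data[7]=14 > 12 → no swap
j=8: data[8]=5 ≤ 12 → i=4, swap data[4],data[8] → [9, 10, 8, 11, 5, 17, 15, 14, 16, 4, 12]
j=9: data[9]=4 ≤ 12 → i=5, swap data[5],data[9] → [9, 10, 8, 11, 5, 4, 15, 14, 16, 17, 12]
final swap data[6],data[10] → [9, 10, 8, 11, 5, 4, 12, 14, 16, 17, 15]; return 6

[9, 10, 8, 11, 5, 4, 12, 14, 16, 17, 15]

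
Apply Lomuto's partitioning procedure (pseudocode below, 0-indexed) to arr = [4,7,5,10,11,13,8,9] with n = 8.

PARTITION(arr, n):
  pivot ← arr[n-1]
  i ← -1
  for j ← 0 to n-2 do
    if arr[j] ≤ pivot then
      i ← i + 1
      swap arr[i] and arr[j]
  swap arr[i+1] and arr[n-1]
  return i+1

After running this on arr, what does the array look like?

pivot=9, i=-1
j=0: 4≤9, i=0, swap(0,0) ⇒ [4,7,5,10,11,13,8,9]
j=1: 7≤9, i=1, swap(1,1) ⇒ [4,7,5,10,11,13,8,9]
j=2: 5≤9, i=2, swap(2,2) ⇒ [4,7,5,10,11,13,8,9]
j=3: 10>9, skip
j=4: 11>9, skip
j=5: 13>9, skip
j=6: 8≤9, i=3, swap(3,6) ⇒ [4,7,5,8,11,13,10,9]
swap(4,7) ⇒ [4,7,5,8,9,13,10,11]; return 4

[4,7,5,8,9,13,10,11]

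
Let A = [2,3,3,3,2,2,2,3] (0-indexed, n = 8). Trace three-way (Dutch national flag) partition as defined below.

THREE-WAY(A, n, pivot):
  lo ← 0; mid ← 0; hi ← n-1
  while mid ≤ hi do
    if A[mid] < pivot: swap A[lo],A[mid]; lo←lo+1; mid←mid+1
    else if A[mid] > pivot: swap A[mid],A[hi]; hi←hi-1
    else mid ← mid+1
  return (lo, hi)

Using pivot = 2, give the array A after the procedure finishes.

pivot = 2; lo=0, mid=0, hi=7
A[mid]=2=2: mid=1
A[mid]=3>2: swap A[1],A[7]; hi=6 → [2,3,3,3,2,2,2,3]
A[mid]=3>2: swap A[1],A[6]; hi=5 → [2,2,3,3,2,2,3,3]
A[mid]=2=2: mid=2
A[mid]=3>2: swap A[2],A[5]; hi=4 → [2,2,2,3,2,3,3,3]
A[mid]=2=2: mid=3
A[mid]=3>2: swap A[3],A[4]; hi=3 → [2,2,2,2,3,3,3,3]
A[mid]=2=2: mid=4
end: lo=0, hi=3; A = [2,2,2,2,3,3,3,3]

[2,2,2,2,3,3,3,3]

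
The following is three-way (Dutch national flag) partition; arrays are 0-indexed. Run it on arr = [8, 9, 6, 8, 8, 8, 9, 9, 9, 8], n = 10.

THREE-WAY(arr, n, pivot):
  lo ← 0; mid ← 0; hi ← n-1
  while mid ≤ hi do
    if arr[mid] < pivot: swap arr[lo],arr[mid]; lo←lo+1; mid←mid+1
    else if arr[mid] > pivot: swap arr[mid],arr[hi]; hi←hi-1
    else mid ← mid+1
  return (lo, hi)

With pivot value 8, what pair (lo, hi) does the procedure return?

pivot = 8; lo=0, mid=0, hi=9
arr[mid]=8=8: mid=1
arr[mid]=9>8: swap arr[1],arr[9]; hi=8 → [8, 8, 6, 8, 8, 8, 9, 9, 9, 9]
arr[mid]=8=8: mid=2
arr[mid]=6<8: swap arr[0],arr[2]; lo=1,mid=3 → [6, 8, 8, 8, 8, 8, 9, 9, 9, 9]
arr[mid]=8=8: mid=4
arr[mid]=8=8: mid=5
arr[mid]=8=8: mid=6
arr[mid]=9>8: swap arr[6],arr[8]; hi=7 → [6, 8, 8, 8, 8, 8, 9, 9, 9, 9]
arr[mid]=9>8: swap arr[6],arr[7]; hi=6 → [6, 8, 8, 8, 8, 8, 9, 9, 9, 9]
arr[mid]=9>8: swap arr[6],arr[6]; hi=5 → [6, 8, 8, 8, 8, 8, 9, 9, 9, 9]
end: lo=1, hi=5; arr = [6, 8, 8, 8, 8, 8, 9, 9, 9, 9]

(1, 5)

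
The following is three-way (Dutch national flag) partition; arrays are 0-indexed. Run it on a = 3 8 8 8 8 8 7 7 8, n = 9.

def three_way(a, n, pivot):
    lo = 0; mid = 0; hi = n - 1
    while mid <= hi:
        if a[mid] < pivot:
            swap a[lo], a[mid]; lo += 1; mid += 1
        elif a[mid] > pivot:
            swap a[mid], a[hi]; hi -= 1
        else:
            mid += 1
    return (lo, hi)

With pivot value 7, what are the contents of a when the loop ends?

pivot = 7; lo=0, mid=0, hi=8
a[mid]=3<7: swap a[0],a[0]; lo=1,mid=1 → 3 8 8 8 8 8 7 7 8
a[mid]=8>7: swap a[1],a[8]; hi=7 → 3 8 8 8 8 8 7 7 8
a[mid]=8>7: swap a[1],a[7]; hi=6 → 3 7 8 8 8 8 7 8 8
a[mid]=7=7: mid=2
a[mid]=8>7: swap a[2],a[6]; hi=5 → 3 7 7 8 8 8 8 8 8
a[mid]=7=7: mid=3
a[mid]=8>7: swap a[3],a[5]; hi=4 → 3 7 7 8 8 8 8 8 8
a[mid]=8>7: swap a[3],a[4]; hi=3 → 3 7 7 8 8 8 8 8 8
a[mid]=8>7: swap a[3],a[3]; hi=2 → 3 7 7 8 8 8 8 8 8
end: lo=1, hi=2; a = 3 7 7 8 8 8 8 8 8

3 7 7 8 8 8 8 8 8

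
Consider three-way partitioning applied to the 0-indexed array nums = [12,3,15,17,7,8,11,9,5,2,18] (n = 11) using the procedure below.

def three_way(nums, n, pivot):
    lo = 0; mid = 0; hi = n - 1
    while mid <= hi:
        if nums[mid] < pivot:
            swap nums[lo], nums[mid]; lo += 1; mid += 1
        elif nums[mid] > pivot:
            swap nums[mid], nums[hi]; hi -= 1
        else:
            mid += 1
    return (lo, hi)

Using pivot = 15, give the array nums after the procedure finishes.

[12,3,2,7,8,11,9,5,15,18,17]

pivot = 15; lo=0, mid=0, hi=10
nums[mid]=12<15: swap nums[0],nums[0]; lo=1,mid=1 → [12,3,15,17,7,8,11,9,5,2,18]
nums[mid]=3<15: swap nums[1],nums[1]; lo=2,mid=2 → [12,3,15,17,7,8,11,9,5,2,18]
nums[mid]=15=15: mid=3
nums[mid]=17>15: swap nums[3],nums[10]; hi=9 → [12,3,15,18,7,8,11,9,5,2,17]
nums[mid]=18>15: swap nums[3],nums[9]; hi=8 → [12,3,15,2,7,8,11,9,5,18,17]
nums[mid]=2<15: swap nums[2],nums[3]; lo=3,mid=4 → [12,3,2,15,7,8,11,9,5,18,17]
nums[mid]=7<15: swap nums[3],nums[4]; lo=4,mid=5 → [12,3,2,7,15,8,11,9,5,18,17]
nums[mid]=8<15: swap nums[4],nums[5]; lo=5,mid=6 → [12,3,2,7,8,15,11,9,5,18,17]
nums[mid]=11<15: swap nums[5],nums[6]; lo=6,mid=7 → [12,3,2,7,8,11,15,9,5,18,17]
nums[mid]=9<15: swap nums[6],nums[7]; lo=7,mid=8 → [12,3,2,7,8,11,9,15,5,18,17]
nums[mid]=5<15: swap nums[7],nums[8]; lo=8,mid=9 → [12,3,2,7,8,11,9,5,15,18,17]
end: lo=8, hi=8; nums = [12,3,2,7,8,11,9,5,15,18,17]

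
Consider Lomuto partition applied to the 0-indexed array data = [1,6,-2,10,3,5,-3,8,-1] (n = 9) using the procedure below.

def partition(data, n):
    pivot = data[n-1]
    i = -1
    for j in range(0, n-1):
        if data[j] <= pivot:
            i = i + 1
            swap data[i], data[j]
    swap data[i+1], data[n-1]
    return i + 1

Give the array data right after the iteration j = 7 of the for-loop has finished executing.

pivot=-1, i=-1
j=0: 1>-1, skip
j=1: 6>-1, skip
j=2: -2≤-1, i=0, swap(0,2) ⇒ [-2,6,1,10,3,5,-3,8,-1]
j=3: 10>-1, skip
j=4: 3>-1, skip
j=5: 5>-1, skip
j=6: -3≤-1, i=1, swap(1,6) ⇒ [-2,-3,1,10,3,5,6,8,-1]
j=7: 8>-1, skip
(after j=7) data = [-2,-3,1,10,3,5,6,8,-1]

[-2,-3,1,10,3,5,6,8,-1]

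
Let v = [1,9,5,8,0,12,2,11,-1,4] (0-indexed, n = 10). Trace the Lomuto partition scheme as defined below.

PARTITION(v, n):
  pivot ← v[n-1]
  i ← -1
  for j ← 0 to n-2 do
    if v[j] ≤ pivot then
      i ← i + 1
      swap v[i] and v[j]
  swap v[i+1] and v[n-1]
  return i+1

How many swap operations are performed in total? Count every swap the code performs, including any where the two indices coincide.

pivot = v[9] = 4; i = -1
j=0: v[0]=1 ≤ 4 → i=0, swap v[0],v[0] (no change) → [1,9,5,8,0,12,2,11,-1,4]
j=1: v[1]=9 > 4 → no swap
j=2: v[2]=5 > 4 → no swap
j=3: v[3]=8 > 4 → no swap
j=4: v[4]=0 ≤ 4 → i=1, swap v[1],v[4] → [1,0,5,8,9,12,2,11,-1,4]
j=5: v[5]=12 > 4 → no swap
j=6: v[6]=2 ≤ 4 → i=2, swap v[2],v[6] → [1,0,2,8,9,12,5,11,-1,4]
j=7: v[7]=11 > 4 → no swap
j=8: v[8]=-1 ≤ 4 → i=3, swap v[3],v[8] → [1,0,2,-1,9,12,5,11,8,4]
final swap v[4],v[9] → [1,0,2,-1,4,12,5,11,8,9]; return 4

5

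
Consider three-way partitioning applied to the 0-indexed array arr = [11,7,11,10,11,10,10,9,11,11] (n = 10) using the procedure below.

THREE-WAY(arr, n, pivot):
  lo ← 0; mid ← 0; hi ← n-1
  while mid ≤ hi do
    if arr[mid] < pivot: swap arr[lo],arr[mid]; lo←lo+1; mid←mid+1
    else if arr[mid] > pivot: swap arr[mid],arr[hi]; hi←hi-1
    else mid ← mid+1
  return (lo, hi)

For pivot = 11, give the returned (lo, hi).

(5, 9)

pivot = 11; lo=0, mid=0, hi=9
arr[mid]=11=11: mid=1
arr[mid]=7<11: swap arr[0],arr[1]; lo=1,mid=2 → [7,11,11,10,11,10,10,9,11,11]
arr[mid]=11=11: mid=3
arr[mid]=10<11: swap arr[1],arr[3]; lo=2,mid=4 → [7,10,11,11,11,10,10,9,11,11]
arr[mid]=11=11: mid=5
arr[mid]=10<11: swap arr[2],arr[5]; lo=3,mid=6 → [7,10,10,11,11,11,10,9,11,11]
arr[mid]=10<11: swap arr[3],arr[6]; lo=4,mid=7 → [7,10,10,10,11,11,11,9,11,11]
arr[mid]=9<11: swap arr[4],arr[7]; lo=5,mid=8 → [7,10,10,10,9,11,11,11,11,11]
arr[mid]=11=11: mid=9
arr[mid]=11=11: mid=10
end: lo=5, hi=9; arr = [7,10,10,10,9,11,11,11,11,11]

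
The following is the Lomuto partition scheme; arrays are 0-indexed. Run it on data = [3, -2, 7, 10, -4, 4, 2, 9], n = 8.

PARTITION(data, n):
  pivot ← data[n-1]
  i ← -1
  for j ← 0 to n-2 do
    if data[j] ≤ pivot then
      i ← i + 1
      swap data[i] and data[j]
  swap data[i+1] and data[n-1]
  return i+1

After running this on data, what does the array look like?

pivot=9, i=-1
j=0: 3≤9, i=0, swap(0,0) ⇒ [3, -2, 7, 10, -4, 4, 2, 9]
j=1: -2≤9, i=1, swap(1,1) ⇒ [3, -2, 7, 10, -4, 4, 2, 9]
j=2: 7≤9, i=2, swap(2,2) ⇒ [3, -2, 7, 10, -4, 4, 2, 9]
j=3: 10>9, skip
j=4: -4≤9, i=3, swap(3,4) ⇒ [3, -2, 7, -4, 10, 4, 2, 9]
j=5: 4≤9, i=4, swap(4,5) ⇒ [3, -2, 7, -4, 4, 10, 2, 9]
j=6: 2≤9, i=5, swap(5,6) ⇒ [3, -2, 7, -4, 4, 2, 10, 9]
swap(6,7) ⇒ [3, -2, 7, -4, 4, 2, 9, 10]; return 6

[3, -2, 7, -4, 4, 2, 9, 10]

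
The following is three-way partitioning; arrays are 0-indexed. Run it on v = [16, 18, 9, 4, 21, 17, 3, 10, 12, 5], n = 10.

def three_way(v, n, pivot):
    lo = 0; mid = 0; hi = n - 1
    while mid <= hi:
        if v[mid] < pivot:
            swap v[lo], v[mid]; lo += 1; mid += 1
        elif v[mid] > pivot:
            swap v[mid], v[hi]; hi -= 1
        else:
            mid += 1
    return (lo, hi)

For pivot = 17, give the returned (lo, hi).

pivot = 17; lo=0, mid=0, hi=9
v[mid]=16<17: swap v[0],v[0]; lo=1,mid=1 → [16, 18, 9, 4, 21, 17, 3, 10, 12, 5]
v[mid]=18>17: swap v[1],v[9]; hi=8 → [16, 5, 9, 4, 21, 17, 3, 10, 12, 18]
v[mid]=5<17: swap v[1],v[1]; lo=2,mid=2 → [16, 5, 9, 4, 21, 17, 3, 10, 12, 18]
v[mid]=9<17: swap v[2],v[2]; lo=3,mid=3 → [16, 5, 9, 4, 21, 17, 3, 10, 12, 18]
v[mid]=4<17: swap v[3],v[3]; lo=4,mid=4 → [16, 5, 9, 4, 21, 17, 3, 10, 12, 18]
v[mid]=21>17: swap v[4],v[8]; hi=7 → [16, 5, 9, 4, 12, 17, 3, 10, 21, 18]
v[mid]=12<17: swap v[4],v[4]; lo=5,mid=5 → [16, 5, 9, 4, 12, 17, 3, 10, 21, 18]
v[mid]=17=17: mid=6
v[mid]=3<17: swap v[5],v[6]; lo=6,mid=7 → [16, 5, 9, 4, 12, 3, 17, 10, 21, 18]
v[mid]=10<17: swap v[6],v[7]; lo=7,mid=8 → [16, 5, 9, 4, 12, 3, 10, 17, 21, 18]
end: lo=7, hi=7; v = [16, 5, 9, 4, 12, 3, 10, 17, 21, 18]

(7, 7)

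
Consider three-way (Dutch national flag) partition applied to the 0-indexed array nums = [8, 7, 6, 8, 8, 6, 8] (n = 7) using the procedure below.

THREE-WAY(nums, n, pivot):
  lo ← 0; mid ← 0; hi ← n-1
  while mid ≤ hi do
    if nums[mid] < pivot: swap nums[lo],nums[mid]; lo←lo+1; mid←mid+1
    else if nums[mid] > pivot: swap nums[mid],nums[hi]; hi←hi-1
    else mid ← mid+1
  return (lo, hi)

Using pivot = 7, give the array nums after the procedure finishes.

lo=0 mid=0 hi=6
8>7: swap(0,6), hi=5 ⇒ [8, 7, 6, 8, 8, 6, 8]
8>7: swap(0,5), hi=4 ⇒ [6, 7, 6, 8, 8, 8, 8]
6<7: swap(0,0), lo=1 mid=1 ⇒ [6, 7, 6, 8, 8, 8, 8]
7=7: mid=2
6<7: swap(1,2), lo=2 mid=3 ⇒ [6, 6, 7, 8, 8, 8, 8]
8>7: swap(3,4), hi=3 ⇒ [6, 6, 7, 8, 8, 8, 8]
8>7: swap(3,3), hi=2 ⇒ [6, 6, 7, 8, 8, 8, 8]
done. lo=2 hi=2; nums=[6, 6, 7, 8, 8, 8, 8]

[6, 6, 7, 8, 8, 8, 8]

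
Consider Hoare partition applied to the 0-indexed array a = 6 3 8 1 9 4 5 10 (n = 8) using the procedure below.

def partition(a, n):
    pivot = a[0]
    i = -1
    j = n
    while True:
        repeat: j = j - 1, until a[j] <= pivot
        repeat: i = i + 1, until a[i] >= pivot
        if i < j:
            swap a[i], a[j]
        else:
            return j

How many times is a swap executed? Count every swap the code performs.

2

pivot=6
j stops at 6 (5), i stops at 0 (6); swap ⇒ 5 3 8 1 9 4 6 10
j stops at 5 (4), i stops at 2 (8); swap ⇒ 5 3 4 1 9 8 6 10
j stops at 3, i stops at 4; i≥j ⇒ return 3. a=5 3 4 1 9 8 6 10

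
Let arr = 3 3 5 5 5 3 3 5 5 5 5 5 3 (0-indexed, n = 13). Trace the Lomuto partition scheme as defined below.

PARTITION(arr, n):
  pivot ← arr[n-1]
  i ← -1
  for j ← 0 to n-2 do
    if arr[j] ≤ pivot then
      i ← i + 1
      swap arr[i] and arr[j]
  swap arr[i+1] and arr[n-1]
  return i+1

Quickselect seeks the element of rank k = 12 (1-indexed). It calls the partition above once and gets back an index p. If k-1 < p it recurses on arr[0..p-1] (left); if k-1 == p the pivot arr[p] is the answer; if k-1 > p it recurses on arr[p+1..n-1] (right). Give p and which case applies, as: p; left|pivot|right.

4; right

pivot=3, i=-1
j=0: 3≤3, i=0, swap(0,0) ⇒ 3 3 5 5 5 3 3 5 5 5 5 5 3
j=1: 3≤3, i=1, swap(1,1) ⇒ 3 3 5 5 5 3 3 5 5 5 5 5 3
j=2: 5>3, skip
j=3: 5>3, skip
j=4: 5>3, skip
j=5: 3≤3, i=2, swap(2,5) ⇒ 3 3 3 5 5 5 3 5 5 5 5 5 3
j=6: 3≤3, i=3, swap(3,6) ⇒ 3 3 3 3 5 5 5 5 5 5 5 5 3
j=7: 5>3, skip
j=8: 5>3, skip
j=9: 5>3, skip
j=10: 5>3, skip
j=11: 5>3, skip
swap(4,12) ⇒ 3 3 3 3 3 5 5 5 5 5 5 5 5; return 4
p = 4; k-1 = 11 > 4 ⇒ right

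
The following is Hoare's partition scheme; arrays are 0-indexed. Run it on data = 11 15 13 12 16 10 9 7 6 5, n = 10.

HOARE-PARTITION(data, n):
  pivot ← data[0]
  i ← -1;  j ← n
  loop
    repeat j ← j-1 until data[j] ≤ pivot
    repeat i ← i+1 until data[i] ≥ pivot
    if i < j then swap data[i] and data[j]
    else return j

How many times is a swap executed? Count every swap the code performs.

pivot=11
j stops at 9 (5), i stops at 0 (11); swap ⇒ 5 15 13 12 16 10 9 7 6 11
j stops at 8 (6), i stops at 1 (15); swap ⇒ 5 6 13 12 16 10 9 7 15 11
j stops at 7 (7), i stops at 2 (13); swap ⇒ 5 6 7 12 16 10 9 13 15 11
j stops at 6 (9), i stops at 3 (12); swap ⇒ 5 6 7 9 16 10 12 13 15 11
j stops at 5 (10), i stops at 4 (16); swap ⇒ 5 6 7 9 10 16 12 13 15 11
j stops at 4, i stops at 5; i≥j ⇒ return 4. data=5 6 7 9 10 16 12 13 15 11

5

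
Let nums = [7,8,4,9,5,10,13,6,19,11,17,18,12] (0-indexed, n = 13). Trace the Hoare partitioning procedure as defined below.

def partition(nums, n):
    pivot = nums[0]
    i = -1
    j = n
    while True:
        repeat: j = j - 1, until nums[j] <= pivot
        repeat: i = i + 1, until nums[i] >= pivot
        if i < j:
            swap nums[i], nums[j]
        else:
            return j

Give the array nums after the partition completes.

pivot=7
j stops at 7 (6), i stops at 0 (7); swap ⇒ [6,8,4,9,5,10,13,7,19,11,17,18,12]
j stops at 4 (5), i stops at 1 (8); swap ⇒ [6,5,4,9,8,10,13,7,19,11,17,18,12]
j stops at 2, i stops at 3; i≥j ⇒ return 2. nums=[6,5,4,9,8,10,13,7,19,11,17,18,12]

[6,5,4,9,8,10,13,7,19,11,17,18,12]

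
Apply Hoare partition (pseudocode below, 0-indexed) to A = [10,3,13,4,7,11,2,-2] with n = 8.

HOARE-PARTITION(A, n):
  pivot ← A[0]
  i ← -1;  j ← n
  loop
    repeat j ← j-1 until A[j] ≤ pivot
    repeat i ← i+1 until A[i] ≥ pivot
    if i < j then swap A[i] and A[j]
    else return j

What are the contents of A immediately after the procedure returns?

[-2,3,2,4,7,11,13,10]

pivot=10
j stops at 7 (-2), i stops at 0 (10); swap ⇒ [-2,3,13,4,7,11,2,10]
j stops at 6 (2), i stops at 2 (13); swap ⇒ [-2,3,2,4,7,11,13,10]
j stops at 4, i stops at 5; i≥j ⇒ return 4. A=[-2,3,2,4,7,11,13,10]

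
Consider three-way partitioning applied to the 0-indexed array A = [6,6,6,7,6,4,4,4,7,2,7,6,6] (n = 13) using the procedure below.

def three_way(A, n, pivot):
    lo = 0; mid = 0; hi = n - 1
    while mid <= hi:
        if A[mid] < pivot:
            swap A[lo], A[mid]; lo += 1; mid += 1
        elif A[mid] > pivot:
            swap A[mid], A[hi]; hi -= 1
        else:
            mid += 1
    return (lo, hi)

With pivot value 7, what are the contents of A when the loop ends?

lo=0 mid=0 hi=12
6<7: swap(0,0), lo=1 mid=1 ⇒ [6,6,6,7,6,4,4,4,7,2,7,6,6]
6<7: swap(1,1), lo=2 mid=2 ⇒ [6,6,6,7,6,4,4,4,7,2,7,6,6]
6<7: swap(2,2), lo=3 mid=3 ⇒ [6,6,6,7,6,4,4,4,7,2,7,6,6]
7=7: mid=4
6<7: swap(3,4), lo=4 mid=5 ⇒ [6,6,6,6,7,4,4,4,7,2,7,6,6]
4<7: swap(4,5), lo=5 mid=6 ⇒ [6,6,6,6,4,7,4,4,7,2,7,6,6]
4<7: swap(5,6), lo=6 mid=7 ⇒ [6,6,6,6,4,4,7,4,7,2,7,6,6]
4<7: swap(6,7), lo=7 mid=8 ⇒ [6,6,6,6,4,4,4,7,7,2,7,6,6]
7=7: mid=9
2<7: swap(7,9), lo=8 mid=10 ⇒ [6,6,6,6,4,4,4,2,7,7,7,6,6]
7=7: mid=11
6<7: swap(8,11), lo=9 mid=12 ⇒ [6,6,6,6,4,4,4,2,6,7,7,7,6]
6<7: swap(9,12), lo=10 mid=13 ⇒ [6,6,6,6,4,4,4,2,6,6,7,7,7]
done. lo=10 hi=12; A=[6,6,6,6,4,4,4,2,6,6,7,7,7]

[6,6,6,6,4,4,4,2,6,6,7,7,7]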